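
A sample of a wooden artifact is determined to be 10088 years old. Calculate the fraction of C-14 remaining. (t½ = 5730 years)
N/N₀ = (1/2)^(t/t½) = 0.2951 = 29.5%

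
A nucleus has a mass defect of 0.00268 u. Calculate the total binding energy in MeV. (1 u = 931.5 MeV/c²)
B.E. = Δm × 931.5 = 2.496 MeV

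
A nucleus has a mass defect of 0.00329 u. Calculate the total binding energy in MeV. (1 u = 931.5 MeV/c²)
B.E. = Δm × 931.5 = 3.065 MeV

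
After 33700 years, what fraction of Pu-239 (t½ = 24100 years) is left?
N/N₀ = (1/2)^(t/t½) = 0.3794 = 37.9%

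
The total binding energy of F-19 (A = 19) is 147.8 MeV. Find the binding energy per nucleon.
B.E./A = 147.8/19 = 7.779 MeV/nucleon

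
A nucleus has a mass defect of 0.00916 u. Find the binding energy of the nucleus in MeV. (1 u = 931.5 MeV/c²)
B.E. = Δm × 931.5 = 8.533 MeV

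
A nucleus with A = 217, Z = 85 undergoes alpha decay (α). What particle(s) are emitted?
α particle = ⁴₂He (2 protons + 2 neutrons)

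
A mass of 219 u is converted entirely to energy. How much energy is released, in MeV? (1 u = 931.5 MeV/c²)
E = mc² = 2.04e5 MeV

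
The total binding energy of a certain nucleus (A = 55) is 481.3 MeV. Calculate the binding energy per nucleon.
B.E./A = 481.3/55 = 8.751 MeV/nucleon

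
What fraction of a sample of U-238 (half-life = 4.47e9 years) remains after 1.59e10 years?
N/N₀ = (1/2)^(t/t½) = 0.08496 = 8.5%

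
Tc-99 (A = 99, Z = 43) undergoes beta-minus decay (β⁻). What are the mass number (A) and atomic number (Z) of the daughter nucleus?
Daughter: A = 99, Z = 44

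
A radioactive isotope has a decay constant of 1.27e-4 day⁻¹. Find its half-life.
t½ = ln(2)/λ = 5458 days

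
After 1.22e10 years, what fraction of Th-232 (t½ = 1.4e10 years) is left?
N/N₀ = (1/2)^(t/t½) = 0.5466 = 54.7%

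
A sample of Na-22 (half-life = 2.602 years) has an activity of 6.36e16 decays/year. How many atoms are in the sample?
N = A/λ = 2.387e17 atoms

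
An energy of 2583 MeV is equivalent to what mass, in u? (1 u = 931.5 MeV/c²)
m = E/c² = 2.773 u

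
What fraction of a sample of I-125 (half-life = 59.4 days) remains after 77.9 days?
N/N₀ = (1/2)^(t/t½) = 0.4029 = 40.3%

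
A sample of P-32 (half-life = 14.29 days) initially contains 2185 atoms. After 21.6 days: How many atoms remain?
N = N₀(1/2)^(t/t½) = 766.4 atoms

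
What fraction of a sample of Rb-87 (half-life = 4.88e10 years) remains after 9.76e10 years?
N/N₀ = (1/2)^(t/t½) = 0.25 = 25%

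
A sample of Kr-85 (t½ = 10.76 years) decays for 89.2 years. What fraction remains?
N/N₀ = (1/2)^(t/t½) = 0.003195 = 0.32%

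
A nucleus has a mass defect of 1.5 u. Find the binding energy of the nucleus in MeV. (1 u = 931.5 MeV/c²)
B.E. = Δm × 931.5 = 1397 MeV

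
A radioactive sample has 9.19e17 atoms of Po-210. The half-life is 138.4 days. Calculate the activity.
A = λN = 4.603e15 decays/day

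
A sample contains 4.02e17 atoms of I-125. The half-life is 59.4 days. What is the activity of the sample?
A = λN = 4.691e15 decays/day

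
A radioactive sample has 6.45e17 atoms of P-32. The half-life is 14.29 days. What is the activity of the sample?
A = λN = 3.129e16 decays/day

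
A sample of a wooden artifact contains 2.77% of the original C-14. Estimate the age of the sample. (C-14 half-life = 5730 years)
Age = t½ × log₂(1/ratio) = 29650 years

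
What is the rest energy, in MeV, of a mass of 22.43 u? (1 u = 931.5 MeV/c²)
E = mc² = 20890 MeV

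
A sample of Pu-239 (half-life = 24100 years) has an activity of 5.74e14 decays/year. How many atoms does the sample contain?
N = A/λ = 1.996e19 atoms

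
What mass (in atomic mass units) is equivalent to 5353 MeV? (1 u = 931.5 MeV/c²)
m = E/c² = 5.747 u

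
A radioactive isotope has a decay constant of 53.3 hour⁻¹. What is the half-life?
t½ = ln(2)/λ = 0.013 hours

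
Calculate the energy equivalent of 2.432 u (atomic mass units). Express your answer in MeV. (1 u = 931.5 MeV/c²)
E = mc² = 2265 MeV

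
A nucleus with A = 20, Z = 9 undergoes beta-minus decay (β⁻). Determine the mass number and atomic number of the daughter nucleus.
Daughter: A = 20, Z = 10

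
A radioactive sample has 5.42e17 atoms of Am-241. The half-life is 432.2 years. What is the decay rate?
A = λN = 8.692e14 decays/year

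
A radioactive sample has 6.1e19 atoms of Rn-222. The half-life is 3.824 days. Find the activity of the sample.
A = λN = 1.106e19 decays/day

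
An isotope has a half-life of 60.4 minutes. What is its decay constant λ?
λ = ln(2)/t½ = 0.01148 minute⁻¹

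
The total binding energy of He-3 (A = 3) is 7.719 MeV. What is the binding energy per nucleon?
B.E./A = 7.719/3 = 2.573 MeV/nucleon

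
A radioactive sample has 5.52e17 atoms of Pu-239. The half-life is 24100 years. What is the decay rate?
A = λN = 1.588e13 decays/year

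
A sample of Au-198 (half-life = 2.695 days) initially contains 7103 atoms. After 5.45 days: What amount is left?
N = N₀(1/2)^(t/t½) = 1749 atoms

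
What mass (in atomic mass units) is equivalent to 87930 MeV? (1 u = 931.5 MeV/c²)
m = E/c² = 94.4 u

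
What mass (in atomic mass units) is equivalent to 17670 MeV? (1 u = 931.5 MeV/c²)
m = E/c² = 18.97 u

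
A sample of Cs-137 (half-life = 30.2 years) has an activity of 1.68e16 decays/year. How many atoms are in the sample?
N = A/λ = 7.32e17 atoms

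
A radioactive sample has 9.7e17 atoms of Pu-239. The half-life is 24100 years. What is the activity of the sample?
A = λN = 2.79e13 decays/year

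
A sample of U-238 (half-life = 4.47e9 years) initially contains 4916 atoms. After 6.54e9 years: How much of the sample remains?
N = N₀(1/2)^(t/t½) = 1783 atoms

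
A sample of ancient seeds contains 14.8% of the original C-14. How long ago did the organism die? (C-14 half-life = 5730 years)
Age = t½ × log₂(1/ratio) = 15790 years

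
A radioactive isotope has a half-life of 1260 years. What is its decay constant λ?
λ = ln(2)/t½ = 5.501e-4 year⁻¹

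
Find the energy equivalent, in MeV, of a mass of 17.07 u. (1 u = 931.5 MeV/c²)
E = mc² = 15900 MeV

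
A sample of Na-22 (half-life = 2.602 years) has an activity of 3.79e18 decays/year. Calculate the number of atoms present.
N = A/λ = 1.423e19 atoms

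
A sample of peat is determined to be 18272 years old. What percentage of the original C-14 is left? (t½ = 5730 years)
N/N₀ = (1/2)^(t/t½) = 0.1097 = 11%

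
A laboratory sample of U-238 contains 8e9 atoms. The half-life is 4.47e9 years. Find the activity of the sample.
A = λN = 1.241 decays/year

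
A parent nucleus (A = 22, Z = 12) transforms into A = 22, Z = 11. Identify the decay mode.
ΔA = 0, ΔZ = -1 ⇒ beta-plus decay (β⁺) or electron capture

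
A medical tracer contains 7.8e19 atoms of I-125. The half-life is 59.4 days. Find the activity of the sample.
A = λN = 9.102e17 decays/day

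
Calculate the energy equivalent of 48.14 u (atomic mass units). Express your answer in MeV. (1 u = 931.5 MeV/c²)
E = mc² = 44840 MeV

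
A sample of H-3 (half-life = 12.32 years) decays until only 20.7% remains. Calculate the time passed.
t = t½ × log₂(N₀/N) = 27.99 years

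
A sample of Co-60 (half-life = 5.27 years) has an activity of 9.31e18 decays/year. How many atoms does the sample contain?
N = A/λ = 7.078e19 atoms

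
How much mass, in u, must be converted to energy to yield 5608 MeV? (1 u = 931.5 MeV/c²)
m = E/c² = 6.02 u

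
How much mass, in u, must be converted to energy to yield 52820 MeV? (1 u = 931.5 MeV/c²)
m = E/c² = 56.7 u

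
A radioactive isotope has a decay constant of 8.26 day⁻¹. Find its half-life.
t½ = ln(2)/λ = 0.08392 days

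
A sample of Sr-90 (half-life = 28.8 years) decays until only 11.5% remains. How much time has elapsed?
t = t½ × log₂(N₀/N) = 89.86 years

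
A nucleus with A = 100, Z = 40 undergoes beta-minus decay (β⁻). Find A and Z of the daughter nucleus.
Daughter: A = 100, Z = 41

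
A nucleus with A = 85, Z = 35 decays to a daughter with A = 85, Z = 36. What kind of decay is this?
ΔA = 0, ΔZ = +1 ⇒ beta-minus decay (β⁻)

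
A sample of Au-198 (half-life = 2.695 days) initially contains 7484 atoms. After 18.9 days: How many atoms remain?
N = N₀(1/2)^(t/t½) = 57.94 atoms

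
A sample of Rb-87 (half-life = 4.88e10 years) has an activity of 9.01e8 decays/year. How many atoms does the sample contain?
N = A/λ = 6.343e19 atoms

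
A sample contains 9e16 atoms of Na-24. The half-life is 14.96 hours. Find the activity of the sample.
A = λN = 4.17e15 decays/hour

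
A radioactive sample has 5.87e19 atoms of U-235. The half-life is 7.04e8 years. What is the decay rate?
A = λN = 5.78e10 decays/year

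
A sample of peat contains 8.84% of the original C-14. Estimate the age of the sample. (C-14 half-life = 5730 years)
Age = t½ × log₂(1/ratio) = 20050 years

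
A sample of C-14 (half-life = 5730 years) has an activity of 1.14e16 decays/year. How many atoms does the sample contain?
N = A/λ = 9.424e19 atoms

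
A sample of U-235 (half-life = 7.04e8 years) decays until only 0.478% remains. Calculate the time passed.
t = t½ × log₂(N₀/N) = 5.427e9 years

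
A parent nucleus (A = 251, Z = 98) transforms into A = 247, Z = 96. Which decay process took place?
ΔA = -4, ΔZ = -2 ⇒ alpha decay (α)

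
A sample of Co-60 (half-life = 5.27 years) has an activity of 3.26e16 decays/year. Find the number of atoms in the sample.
N = A/λ = 2.479e17 atoms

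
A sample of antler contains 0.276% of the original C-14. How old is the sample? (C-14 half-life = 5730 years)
Age = t½ × log₂(1/ratio) = 48710 years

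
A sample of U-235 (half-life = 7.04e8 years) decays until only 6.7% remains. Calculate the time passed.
t = t½ × log₂(N₀/N) = 2.745e9 years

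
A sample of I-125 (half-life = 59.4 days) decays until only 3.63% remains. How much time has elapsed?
t = t½ × log₂(N₀/N) = 284.2 days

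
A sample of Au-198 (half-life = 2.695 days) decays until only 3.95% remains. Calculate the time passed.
t = t½ × log₂(N₀/N) = 12.56 days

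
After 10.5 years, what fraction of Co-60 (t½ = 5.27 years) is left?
N/N₀ = (1/2)^(t/t½) = 0.2513 = 25.1%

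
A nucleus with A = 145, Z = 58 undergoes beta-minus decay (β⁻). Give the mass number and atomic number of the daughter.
Daughter: A = 145, Z = 59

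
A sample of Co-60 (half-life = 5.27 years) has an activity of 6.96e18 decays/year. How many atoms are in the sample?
N = A/λ = 5.292e19 atoms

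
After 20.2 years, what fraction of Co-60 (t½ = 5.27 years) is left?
N/N₀ = (1/2)^(t/t½) = 0.07017 = 7.02%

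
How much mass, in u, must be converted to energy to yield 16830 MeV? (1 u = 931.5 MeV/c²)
m = E/c² = 18.07 u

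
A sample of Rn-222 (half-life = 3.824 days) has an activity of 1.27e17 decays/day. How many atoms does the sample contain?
N = A/λ = 7.006e17 atoms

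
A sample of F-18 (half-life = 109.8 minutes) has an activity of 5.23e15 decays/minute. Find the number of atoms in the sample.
N = A/λ = 8.285e17 atoms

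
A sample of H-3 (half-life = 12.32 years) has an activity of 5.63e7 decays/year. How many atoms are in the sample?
N = A/λ = 1.001e9 atoms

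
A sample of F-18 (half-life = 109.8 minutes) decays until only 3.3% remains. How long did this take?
t = t½ × log₂(N₀/N) = 540.4 minutes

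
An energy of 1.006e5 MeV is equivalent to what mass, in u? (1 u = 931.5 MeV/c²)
m = E/c² = 108 u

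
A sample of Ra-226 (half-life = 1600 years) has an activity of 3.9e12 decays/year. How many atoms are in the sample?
N = A/λ = 9.002e15 atoms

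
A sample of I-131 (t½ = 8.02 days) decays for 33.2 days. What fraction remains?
N/N₀ = (1/2)^(t/t½) = 0.05673 = 5.67%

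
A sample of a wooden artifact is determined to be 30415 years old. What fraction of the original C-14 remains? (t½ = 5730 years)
N/N₀ = (1/2)^(t/t½) = 0.02524 = 2.52%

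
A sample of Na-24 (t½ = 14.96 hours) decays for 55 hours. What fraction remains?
N/N₀ = (1/2)^(t/t½) = 0.07821 = 7.82%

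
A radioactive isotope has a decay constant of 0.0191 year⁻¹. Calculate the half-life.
t½ = ln(2)/λ = 36.29 years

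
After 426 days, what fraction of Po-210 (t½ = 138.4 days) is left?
N/N₀ = (1/2)^(t/t½) = 0.1184 = 11.8%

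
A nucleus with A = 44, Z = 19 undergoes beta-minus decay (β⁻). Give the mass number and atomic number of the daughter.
Daughter: A = 44, Z = 20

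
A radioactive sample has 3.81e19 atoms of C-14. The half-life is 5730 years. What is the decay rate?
A = λN = 4.609e15 decays/year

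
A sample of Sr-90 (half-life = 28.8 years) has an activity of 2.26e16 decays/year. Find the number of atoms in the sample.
N = A/λ = 9.39e17 atoms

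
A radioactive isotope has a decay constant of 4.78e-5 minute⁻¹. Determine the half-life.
t½ = ln(2)/λ = 14500 minutes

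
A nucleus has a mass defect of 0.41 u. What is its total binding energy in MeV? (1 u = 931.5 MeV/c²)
B.E. = Δm × 931.5 = 381.9 MeV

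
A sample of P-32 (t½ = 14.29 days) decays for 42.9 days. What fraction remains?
N/N₀ = (1/2)^(t/t½) = 0.1248 = 12.5%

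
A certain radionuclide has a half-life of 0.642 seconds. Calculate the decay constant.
λ = ln(2)/t½ = 1.08 second⁻¹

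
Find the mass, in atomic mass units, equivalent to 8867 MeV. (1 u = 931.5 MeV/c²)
m = E/c² = 9.519 u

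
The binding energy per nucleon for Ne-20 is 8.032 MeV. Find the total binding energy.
B.E. = 8.032 × 20 = 160.6 MeV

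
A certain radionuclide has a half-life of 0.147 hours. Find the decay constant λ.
λ = ln(2)/t½ = 4.715 hour⁻¹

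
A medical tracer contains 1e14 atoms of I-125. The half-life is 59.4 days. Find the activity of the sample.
A = λN = 1.167e12 decays/day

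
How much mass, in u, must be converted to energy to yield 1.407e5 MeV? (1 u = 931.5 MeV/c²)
m = E/c² = 151 u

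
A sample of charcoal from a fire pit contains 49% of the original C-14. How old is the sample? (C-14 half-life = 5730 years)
Age = t½ × log₂(1/ratio) = 5897 years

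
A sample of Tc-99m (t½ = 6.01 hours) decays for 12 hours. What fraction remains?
N/N₀ = (1/2)^(t/t½) = 0.2506 = 25.1%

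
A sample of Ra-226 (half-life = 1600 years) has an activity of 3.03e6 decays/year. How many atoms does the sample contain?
N = A/λ = 6.994e9 atoms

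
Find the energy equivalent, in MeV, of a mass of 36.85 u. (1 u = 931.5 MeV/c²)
E = mc² = 34330 MeV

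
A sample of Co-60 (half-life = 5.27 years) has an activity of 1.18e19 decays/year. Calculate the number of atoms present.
N = A/λ = 8.972e19 atoms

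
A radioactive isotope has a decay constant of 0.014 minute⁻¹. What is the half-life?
t½ = ln(2)/λ = 49.51 minutes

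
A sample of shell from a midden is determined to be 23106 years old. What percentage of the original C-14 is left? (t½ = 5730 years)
N/N₀ = (1/2)^(t/t½) = 0.06111 = 6.11%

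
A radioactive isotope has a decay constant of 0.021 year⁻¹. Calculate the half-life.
t½ = ln(2)/λ = 33.01 years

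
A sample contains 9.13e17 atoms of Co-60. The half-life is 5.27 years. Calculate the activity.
A = λN = 1.201e17 decays/year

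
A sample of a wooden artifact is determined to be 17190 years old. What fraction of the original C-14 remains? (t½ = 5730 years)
N/N₀ = (1/2)^(t/t½) = 0.125 = 12.5%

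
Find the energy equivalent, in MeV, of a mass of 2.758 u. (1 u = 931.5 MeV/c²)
E = mc² = 2569 MeV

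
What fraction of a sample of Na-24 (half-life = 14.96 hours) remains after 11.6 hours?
N/N₀ = (1/2)^(t/t½) = 0.5842 = 58.4%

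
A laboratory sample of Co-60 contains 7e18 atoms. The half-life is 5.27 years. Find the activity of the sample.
A = λN = 9.207e17 decays/year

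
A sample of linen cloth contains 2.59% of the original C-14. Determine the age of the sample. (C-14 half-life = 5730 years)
Age = t½ × log₂(1/ratio) = 30200 years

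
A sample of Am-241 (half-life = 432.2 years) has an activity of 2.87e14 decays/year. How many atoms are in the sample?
N = A/λ = 1.79e17 atoms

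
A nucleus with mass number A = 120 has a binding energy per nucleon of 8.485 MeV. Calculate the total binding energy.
B.E. = 8.485 × 120 = 1018 MeV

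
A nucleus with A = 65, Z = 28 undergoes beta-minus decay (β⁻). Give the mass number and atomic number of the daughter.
Daughter: A = 65, Z = 29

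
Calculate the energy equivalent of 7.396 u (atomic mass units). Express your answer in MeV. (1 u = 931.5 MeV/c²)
E = mc² = 6889 MeV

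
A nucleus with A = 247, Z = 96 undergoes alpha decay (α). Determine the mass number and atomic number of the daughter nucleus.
Daughter: A = 243, Z = 94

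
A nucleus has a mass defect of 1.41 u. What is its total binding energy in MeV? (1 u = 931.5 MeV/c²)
B.E. = Δm × 931.5 = 1313 MeV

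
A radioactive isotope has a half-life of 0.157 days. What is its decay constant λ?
λ = ln(2)/t½ = 4.415 day⁻¹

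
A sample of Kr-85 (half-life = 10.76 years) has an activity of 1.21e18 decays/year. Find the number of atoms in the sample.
N = A/λ = 1.878e19 atoms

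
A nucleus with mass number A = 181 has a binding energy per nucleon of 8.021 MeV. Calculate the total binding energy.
B.E. = 8.021 × 181 = 1452 MeV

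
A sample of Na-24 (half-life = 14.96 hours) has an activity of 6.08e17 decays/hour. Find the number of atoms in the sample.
N = A/λ = 1.312e19 atoms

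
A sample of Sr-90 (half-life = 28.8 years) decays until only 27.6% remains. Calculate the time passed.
t = t½ × log₂(N₀/N) = 53.49 years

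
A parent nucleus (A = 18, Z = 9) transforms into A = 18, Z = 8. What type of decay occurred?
ΔA = 0, ΔZ = -1 ⇒ beta-plus decay (β⁺) or electron capture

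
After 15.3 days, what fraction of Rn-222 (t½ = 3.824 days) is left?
N/N₀ = (1/2)^(t/t½) = 0.06245 = 6.25%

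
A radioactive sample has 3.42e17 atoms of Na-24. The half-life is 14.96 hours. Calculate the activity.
A = λN = 1.585e16 decays/hour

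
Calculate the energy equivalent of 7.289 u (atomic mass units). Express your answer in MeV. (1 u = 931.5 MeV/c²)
E = mc² = 6790 MeV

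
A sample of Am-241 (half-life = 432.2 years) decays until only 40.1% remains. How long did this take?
t = t½ × log₂(N₀/N) = 569.8 years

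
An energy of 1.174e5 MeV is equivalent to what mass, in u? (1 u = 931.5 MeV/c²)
m = E/c² = 126 u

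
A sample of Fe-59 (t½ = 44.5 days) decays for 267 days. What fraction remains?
N/N₀ = (1/2)^(t/t½) = 0.01562 = 1.56%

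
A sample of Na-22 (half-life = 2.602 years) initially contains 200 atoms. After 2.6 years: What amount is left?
N = N₀(1/2)^(t/t½) = 100.1 atoms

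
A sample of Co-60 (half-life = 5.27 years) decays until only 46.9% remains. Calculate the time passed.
t = t½ × log₂(N₀/N) = 5.757 years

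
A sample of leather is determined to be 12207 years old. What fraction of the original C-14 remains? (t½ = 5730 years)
N/N₀ = (1/2)^(t/t½) = 0.2284 = 22.8%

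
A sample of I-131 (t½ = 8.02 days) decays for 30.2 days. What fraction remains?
N/N₀ = (1/2)^(t/t½) = 0.07353 = 7.35%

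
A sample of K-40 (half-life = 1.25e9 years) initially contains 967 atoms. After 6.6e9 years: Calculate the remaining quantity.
N = N₀(1/2)^(t/t½) = 24.89 atoms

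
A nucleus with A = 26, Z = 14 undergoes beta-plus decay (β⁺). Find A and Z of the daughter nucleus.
Daughter: A = 26, Z = 13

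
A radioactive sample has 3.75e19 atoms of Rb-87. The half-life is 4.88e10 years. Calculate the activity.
A = λN = 5.326e8 decays/year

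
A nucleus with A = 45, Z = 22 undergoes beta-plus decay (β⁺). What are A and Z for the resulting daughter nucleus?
Daughter: A = 45, Z = 21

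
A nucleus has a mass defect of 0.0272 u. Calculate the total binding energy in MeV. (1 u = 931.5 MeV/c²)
B.E. = Δm × 931.5 = 25.34 MeV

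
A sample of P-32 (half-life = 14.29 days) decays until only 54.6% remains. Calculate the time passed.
t = t½ × log₂(N₀/N) = 12.48 days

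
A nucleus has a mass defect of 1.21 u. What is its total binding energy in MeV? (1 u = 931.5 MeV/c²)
B.E. = Δm × 931.5 = 1127 MeV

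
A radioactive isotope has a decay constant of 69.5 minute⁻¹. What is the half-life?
t½ = ln(2)/λ = 0.009973 minutes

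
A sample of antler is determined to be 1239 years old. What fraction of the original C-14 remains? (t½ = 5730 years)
N/N₀ = (1/2)^(t/t½) = 0.8608 = 86.1%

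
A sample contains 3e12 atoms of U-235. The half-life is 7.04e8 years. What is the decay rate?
A = λN = 2954 decays/year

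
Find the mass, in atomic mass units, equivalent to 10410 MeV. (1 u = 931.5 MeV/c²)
m = E/c² = 11.18 u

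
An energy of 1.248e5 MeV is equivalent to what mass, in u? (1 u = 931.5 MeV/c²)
m = E/c² = 134 u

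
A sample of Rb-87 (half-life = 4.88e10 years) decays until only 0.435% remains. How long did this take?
t = t½ × log₂(N₀/N) = 3.828e11 years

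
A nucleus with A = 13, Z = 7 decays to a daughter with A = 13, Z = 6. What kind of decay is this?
ΔA = 0, ΔZ = -1 ⇒ beta-plus decay (β⁺) or electron capture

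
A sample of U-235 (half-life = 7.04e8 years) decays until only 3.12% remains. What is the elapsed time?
t = t½ × log₂(N₀/N) = 3.522e9 years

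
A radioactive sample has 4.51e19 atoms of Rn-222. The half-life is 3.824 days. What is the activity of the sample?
A = λN = 8.175e18 decays/day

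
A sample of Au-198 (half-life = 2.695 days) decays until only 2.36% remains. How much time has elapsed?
t = t½ × log₂(N₀/N) = 14.57 days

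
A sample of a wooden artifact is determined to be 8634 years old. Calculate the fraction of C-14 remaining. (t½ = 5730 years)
N/N₀ = (1/2)^(t/t½) = 0.3519 = 35.2%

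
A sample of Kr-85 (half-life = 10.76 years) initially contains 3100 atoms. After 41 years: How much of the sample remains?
N = N₀(1/2)^(t/t½) = 221 atoms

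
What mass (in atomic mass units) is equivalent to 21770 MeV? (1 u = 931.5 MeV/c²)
m = E/c² = 23.37 u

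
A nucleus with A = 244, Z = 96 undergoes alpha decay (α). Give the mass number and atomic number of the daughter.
Daughter: A = 240, Z = 94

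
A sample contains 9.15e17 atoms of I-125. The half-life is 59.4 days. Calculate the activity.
A = λN = 1.068e16 decays/day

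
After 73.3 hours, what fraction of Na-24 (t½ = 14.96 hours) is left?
N/N₀ = (1/2)^(t/t½) = 0.0335 = 3.35%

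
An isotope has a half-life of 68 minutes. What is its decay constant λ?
λ = ln(2)/t½ = 0.01019 minute⁻¹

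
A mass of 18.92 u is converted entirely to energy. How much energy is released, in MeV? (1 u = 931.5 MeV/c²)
E = mc² = 17620 MeV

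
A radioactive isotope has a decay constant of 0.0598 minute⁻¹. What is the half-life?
t½ = ln(2)/λ = 11.59 minutes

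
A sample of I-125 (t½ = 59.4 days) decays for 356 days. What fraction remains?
N/N₀ = (1/2)^(t/t½) = 0.0157 = 1.57%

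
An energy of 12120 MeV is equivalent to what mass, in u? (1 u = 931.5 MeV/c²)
m = E/c² = 13.01 u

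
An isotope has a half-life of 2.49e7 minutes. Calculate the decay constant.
λ = ln(2)/t½ = 2.784e-8 minute⁻¹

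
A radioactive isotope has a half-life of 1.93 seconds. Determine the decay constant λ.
λ = ln(2)/t½ = 0.3591 second⁻¹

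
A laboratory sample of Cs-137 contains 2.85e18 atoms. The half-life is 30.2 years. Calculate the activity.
A = λN = 6.541e16 decays/year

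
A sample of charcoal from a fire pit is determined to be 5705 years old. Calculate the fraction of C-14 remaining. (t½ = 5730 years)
N/N₀ = (1/2)^(t/t½) = 0.5015 = 50.2%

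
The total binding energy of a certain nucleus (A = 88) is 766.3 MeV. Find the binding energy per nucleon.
B.E./A = 766.3/88 = 8.708 MeV/nucleon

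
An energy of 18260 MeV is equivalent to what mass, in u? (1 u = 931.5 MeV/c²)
m = E/c² = 19.6 u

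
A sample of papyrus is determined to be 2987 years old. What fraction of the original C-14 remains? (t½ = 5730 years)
N/N₀ = (1/2)^(t/t½) = 0.6967 = 69.7%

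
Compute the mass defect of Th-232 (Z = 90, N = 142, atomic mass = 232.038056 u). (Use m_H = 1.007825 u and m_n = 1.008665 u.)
Δm = Z·m_H + N·m_n − M = 1.897 u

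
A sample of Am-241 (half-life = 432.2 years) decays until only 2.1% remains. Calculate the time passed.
t = t½ × log₂(N₀/N) = 2409 years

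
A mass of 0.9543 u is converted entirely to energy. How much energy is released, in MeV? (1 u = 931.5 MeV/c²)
E = mc² = 888.9 MeV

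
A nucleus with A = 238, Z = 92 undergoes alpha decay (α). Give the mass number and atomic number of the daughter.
Daughter: A = 234, Z = 90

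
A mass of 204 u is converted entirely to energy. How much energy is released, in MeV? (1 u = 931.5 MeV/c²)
E = mc² = 1.9e5 MeV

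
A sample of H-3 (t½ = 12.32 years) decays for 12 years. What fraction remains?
N/N₀ = (1/2)^(t/t½) = 0.5091 = 50.9%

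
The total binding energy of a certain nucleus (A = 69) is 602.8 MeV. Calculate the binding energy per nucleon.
B.E./A = 602.8/69 = 8.736 MeV/nucleon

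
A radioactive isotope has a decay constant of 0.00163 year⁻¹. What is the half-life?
t½ = ln(2)/λ = 425.2 years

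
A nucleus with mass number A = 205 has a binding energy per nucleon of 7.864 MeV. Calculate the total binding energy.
B.E. = 7.864 × 205 = 1612 MeV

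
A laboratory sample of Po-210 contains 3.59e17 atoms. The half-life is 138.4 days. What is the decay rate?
A = λN = 1.798e15 decays/day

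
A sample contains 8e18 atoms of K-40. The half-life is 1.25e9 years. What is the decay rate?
A = λN = 4.436e9 decays/year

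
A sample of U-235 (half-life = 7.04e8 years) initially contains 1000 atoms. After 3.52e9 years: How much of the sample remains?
N = N₀(1/2)^(t/t½) = 31.25 atoms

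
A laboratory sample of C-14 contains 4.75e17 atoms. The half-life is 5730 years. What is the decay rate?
A = λN = 5.746e13 decays/year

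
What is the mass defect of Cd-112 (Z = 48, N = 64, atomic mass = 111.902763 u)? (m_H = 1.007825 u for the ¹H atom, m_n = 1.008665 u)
Δm = Z·m_H + N·m_n − M = 1.027 u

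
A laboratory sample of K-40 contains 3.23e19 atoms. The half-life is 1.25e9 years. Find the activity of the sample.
A = λN = 1.791e10 decays/year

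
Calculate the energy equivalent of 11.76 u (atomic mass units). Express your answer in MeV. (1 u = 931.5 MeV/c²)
E = mc² = 10950 MeV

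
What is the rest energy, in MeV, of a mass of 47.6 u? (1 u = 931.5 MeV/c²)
E = mc² = 44340 MeV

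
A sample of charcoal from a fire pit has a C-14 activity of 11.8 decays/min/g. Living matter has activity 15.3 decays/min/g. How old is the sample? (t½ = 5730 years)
Age = t½ × log₂(A₀/A) = 2147 years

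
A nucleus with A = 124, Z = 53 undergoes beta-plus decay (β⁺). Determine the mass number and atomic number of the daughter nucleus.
Daughter: A = 124, Z = 52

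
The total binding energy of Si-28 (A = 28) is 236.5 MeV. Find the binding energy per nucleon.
B.E./A = 236.5/28 = 8.446 MeV/nucleon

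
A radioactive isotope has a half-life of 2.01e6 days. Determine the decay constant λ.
λ = ln(2)/t½ = 3.448e-7 day⁻¹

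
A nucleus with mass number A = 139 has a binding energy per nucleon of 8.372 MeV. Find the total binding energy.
B.E. = 8.372 × 139 = 1164 MeV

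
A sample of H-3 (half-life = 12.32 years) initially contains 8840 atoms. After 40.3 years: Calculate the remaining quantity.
N = N₀(1/2)^(t/t½) = 915.7 atoms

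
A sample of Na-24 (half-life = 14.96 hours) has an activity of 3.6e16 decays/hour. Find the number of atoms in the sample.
N = A/λ = 7.77e17 atoms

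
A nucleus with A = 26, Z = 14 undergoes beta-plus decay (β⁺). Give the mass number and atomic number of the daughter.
Daughter: A = 26, Z = 13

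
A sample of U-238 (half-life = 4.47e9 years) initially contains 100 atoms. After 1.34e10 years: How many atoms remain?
N = N₀(1/2)^(t/t½) = 12.52 atoms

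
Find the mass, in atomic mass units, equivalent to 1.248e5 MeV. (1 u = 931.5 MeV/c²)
m = E/c² = 134 u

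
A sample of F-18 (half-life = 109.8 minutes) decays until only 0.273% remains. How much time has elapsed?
t = t½ × log₂(N₀/N) = 935.2 minutes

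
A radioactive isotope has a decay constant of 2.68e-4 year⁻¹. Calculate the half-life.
t½ = ln(2)/λ = 2586 years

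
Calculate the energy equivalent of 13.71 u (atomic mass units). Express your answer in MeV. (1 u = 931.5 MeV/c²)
E = mc² = 12770 MeV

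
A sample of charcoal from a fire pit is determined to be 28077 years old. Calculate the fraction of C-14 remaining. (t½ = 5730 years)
N/N₀ = (1/2)^(t/t½) = 0.03349 = 3.35%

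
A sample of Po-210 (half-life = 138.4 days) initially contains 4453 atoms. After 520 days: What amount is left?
N = N₀(1/2)^(t/t½) = 329.3 atoms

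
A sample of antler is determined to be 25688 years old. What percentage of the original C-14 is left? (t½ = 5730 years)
N/N₀ = (1/2)^(t/t½) = 0.04472 = 4.47%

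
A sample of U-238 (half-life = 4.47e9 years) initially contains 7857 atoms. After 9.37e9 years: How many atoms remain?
N = N₀(1/2)^(t/t½) = 1838 atoms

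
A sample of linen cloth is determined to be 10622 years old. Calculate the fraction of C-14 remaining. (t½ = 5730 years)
N/N₀ = (1/2)^(t/t½) = 0.2767 = 27.7%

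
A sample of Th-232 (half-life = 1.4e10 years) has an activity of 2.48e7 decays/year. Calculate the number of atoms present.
N = A/λ = 5.009e17 atoms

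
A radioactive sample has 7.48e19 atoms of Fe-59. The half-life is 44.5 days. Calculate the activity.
A = λN = 1.165e18 decays/day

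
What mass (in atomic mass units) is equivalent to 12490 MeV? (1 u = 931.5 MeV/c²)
m = E/c² = 13.41 u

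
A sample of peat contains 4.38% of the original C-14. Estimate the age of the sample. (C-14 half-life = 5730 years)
Age = t½ × log₂(1/ratio) = 25860 years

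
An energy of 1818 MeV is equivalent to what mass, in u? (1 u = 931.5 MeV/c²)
m = E/c² = 1.952 u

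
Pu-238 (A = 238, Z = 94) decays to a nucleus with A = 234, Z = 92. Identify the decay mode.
ΔA = -4, ΔZ = -2 ⇒ alpha decay (α)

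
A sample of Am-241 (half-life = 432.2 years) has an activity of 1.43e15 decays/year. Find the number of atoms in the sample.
N = A/λ = 8.917e17 atoms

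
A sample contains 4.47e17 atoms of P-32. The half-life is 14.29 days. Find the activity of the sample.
A = λN = 2.168e16 decays/day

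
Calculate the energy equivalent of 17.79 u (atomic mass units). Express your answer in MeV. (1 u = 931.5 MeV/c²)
E = mc² = 16570 MeV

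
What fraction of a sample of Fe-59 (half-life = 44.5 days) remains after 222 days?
N/N₀ = (1/2)^(t/t½) = 0.03149 = 3.15%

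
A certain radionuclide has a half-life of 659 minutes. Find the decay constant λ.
λ = ln(2)/t½ = 0.001052 minute⁻¹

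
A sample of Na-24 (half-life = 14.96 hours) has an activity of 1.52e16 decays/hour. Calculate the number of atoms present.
N = A/λ = 3.281e17 atoms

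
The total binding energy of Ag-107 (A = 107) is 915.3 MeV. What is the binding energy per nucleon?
B.E./A = 915.3/107 = 8.554 MeV/nucleon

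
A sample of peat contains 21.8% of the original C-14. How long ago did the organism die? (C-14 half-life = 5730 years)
Age = t½ × log₂(1/ratio) = 12590 years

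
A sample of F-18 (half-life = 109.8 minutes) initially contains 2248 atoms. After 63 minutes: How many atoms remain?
N = N₀(1/2)^(t/t½) = 1510 atoms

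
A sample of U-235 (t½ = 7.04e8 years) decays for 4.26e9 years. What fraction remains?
N/N₀ = (1/2)^(t/t½) = 0.01508 = 1.51%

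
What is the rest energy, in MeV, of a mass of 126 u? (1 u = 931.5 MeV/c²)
E = mc² = 1.174e5 MeV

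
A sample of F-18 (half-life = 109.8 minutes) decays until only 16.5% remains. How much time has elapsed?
t = t½ × log₂(N₀/N) = 285.4 minutes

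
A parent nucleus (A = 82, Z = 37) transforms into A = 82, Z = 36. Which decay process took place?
ΔA = 0, ΔZ = -1 ⇒ beta-plus decay (β⁺) or electron capture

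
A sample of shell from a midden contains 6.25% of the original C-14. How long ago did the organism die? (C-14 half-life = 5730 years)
Age = t½ × log₂(1/ratio) = 22920 years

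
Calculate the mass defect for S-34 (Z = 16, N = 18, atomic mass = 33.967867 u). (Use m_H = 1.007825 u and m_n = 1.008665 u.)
Δm = Z·m_H + N·m_n − M = 0.3133 u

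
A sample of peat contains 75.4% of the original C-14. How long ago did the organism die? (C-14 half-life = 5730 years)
Age = t½ × log₂(1/ratio) = 2334 years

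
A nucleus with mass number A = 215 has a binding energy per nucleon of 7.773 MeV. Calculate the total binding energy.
B.E. = 7.773 × 215 = 1671 MeV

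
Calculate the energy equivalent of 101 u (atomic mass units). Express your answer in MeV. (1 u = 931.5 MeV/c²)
E = mc² = 94080 MeV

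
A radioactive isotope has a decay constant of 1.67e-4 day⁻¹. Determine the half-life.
t½ = ln(2)/λ = 4151 days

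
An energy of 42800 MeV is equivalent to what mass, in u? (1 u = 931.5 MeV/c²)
m = E/c² = 45.95 u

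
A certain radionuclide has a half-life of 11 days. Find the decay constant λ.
λ = ln(2)/t½ = 0.06301 day⁻¹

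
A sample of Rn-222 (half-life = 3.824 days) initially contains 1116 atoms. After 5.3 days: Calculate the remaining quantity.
N = N₀(1/2)^(t/t½) = 427 atoms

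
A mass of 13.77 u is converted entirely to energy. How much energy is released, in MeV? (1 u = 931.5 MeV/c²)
E = mc² = 12830 MeV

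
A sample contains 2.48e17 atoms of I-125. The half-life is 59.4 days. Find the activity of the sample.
A = λN = 2.894e15 decays/day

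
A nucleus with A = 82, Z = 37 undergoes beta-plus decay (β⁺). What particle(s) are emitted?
β⁺: positron (e⁺) + neutrino (νₑ)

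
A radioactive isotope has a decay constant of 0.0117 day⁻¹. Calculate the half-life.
t½ = ln(2)/λ = 59.24 days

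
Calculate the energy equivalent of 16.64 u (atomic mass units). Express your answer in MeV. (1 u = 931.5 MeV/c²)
E = mc² = 15500 MeV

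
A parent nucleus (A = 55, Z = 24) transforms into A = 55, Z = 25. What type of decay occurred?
ΔA = 0, ΔZ = +1 ⇒ beta-minus decay (β⁻)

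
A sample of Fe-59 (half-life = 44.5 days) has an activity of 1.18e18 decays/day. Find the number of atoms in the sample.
N = A/λ = 7.576e19 atoms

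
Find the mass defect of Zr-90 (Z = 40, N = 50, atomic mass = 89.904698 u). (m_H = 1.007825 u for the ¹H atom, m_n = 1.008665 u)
Δm = Z·m_H + N·m_n − M = 0.8416 u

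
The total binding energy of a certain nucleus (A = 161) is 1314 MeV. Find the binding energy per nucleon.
B.E./A = 1314/161 = 8.161 MeV/nucleon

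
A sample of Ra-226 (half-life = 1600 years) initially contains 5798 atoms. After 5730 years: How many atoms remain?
N = N₀(1/2)^(t/t½) = 484.4 atoms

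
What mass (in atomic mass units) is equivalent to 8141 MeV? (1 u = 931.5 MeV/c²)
m = E/c² = 8.74 u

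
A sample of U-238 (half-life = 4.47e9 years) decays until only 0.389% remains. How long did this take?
t = t½ × log₂(N₀/N) = 3.579e10 years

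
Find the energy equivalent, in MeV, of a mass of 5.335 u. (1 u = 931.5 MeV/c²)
E = mc² = 4970 MeV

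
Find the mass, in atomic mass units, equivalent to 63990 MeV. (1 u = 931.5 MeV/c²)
m = E/c² = 68.7 u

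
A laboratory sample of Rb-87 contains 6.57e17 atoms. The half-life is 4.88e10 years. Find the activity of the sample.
A = λN = 9.332e6 decays/year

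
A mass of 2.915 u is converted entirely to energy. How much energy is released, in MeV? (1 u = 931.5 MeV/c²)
E = mc² = 2715 MeV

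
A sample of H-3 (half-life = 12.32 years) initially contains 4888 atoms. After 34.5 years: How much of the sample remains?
N = N₀(1/2)^(t/t½) = 701.7 atoms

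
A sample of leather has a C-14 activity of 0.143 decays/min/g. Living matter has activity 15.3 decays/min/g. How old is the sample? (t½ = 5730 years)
Age = t½ × log₂(A₀/A) = 38630 years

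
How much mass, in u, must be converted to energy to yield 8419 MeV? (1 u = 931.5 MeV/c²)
m = E/c² = 9.038 u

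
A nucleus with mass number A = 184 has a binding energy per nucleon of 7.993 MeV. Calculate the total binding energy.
B.E. = 7.993 × 184 = 1471 MeV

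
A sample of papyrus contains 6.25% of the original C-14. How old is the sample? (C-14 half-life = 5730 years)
Age = t½ × log₂(1/ratio) = 22920 years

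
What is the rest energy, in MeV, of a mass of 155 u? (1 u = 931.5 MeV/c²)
E = mc² = 1.444e5 MeV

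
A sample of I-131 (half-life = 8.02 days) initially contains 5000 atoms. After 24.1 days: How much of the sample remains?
N = N₀(1/2)^(t/t½) = 622.8 atoms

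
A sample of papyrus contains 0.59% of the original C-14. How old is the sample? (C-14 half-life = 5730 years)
Age = t½ × log₂(1/ratio) = 42430 years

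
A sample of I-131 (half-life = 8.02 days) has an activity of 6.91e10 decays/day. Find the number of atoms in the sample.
N = A/λ = 7.995e11 atoms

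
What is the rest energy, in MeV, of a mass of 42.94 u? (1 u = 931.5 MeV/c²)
E = mc² = 40000 MeV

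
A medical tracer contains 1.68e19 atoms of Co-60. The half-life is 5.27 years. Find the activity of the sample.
A = λN = 2.21e18 decays/year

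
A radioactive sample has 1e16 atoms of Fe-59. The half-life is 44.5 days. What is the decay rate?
A = λN = 1.558e14 decays/day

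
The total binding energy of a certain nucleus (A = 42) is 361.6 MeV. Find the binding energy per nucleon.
B.E./A = 361.6/42 = 8.61 MeV/nucleon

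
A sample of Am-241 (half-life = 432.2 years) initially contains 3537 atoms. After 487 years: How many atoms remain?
N = N₀(1/2)^(t/t½) = 1620 atoms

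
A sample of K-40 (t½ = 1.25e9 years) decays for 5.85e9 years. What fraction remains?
N/N₀ = (1/2)^(t/t½) = 0.03901 = 3.9%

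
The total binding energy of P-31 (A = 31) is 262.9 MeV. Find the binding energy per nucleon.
B.E./A = 262.9/31 = 8.481 MeV/nucleon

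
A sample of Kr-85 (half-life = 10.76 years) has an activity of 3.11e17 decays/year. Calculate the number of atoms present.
N = A/λ = 4.828e18 atoms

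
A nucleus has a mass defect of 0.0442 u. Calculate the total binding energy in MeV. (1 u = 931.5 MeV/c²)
B.E. = Δm × 931.5 = 41.17 MeV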